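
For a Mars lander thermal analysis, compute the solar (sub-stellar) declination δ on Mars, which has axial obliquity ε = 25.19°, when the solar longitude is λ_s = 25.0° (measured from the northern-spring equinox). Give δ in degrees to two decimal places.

sin δ = sin ε · sin λ_s = sin 25.19° × sin 25.0° = 0.179875.
δ = arcsin(0.179875) = +10.36°.

δ = +10.36°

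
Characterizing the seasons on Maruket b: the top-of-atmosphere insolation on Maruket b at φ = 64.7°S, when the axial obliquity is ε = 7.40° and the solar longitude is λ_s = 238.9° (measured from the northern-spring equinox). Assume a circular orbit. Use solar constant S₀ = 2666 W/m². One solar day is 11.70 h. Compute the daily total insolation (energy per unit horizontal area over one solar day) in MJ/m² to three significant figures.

21.2 MJ/m²

Solar declination: sin δ = sin ε · sin λ_s = sin 7.40° × sin 238.9° = -0.11028, so δ = -6.332°.
cos H₀ = −tan(-64.7°) tan(-6.332°) = -0.2347, H₀ = 1.8077 rad.
Bracket: H₀ sin φ sin δ + cos φ cos δ sin H₀ = 1.8077×-0.90408×-0.11028 + 0.42736×0.99390×0.97206 = 0.180231 + 0.412886 = 0.593117.
Q̄ = (S₀/π) × [bracket] = (2666/π) × 0.593117 = 503.33 W/m².
Daily total = Q̄ × 11.70 h × 3600 s/h = 503.33 × 11.70 × 3600 / 10⁶ = 21.20 MJ/m².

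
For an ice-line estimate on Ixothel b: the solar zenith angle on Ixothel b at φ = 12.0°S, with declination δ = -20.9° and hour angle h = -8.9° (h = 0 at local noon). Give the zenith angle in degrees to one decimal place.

cos θ_z = sin φ sin δ + cos φ cos δ cos h = 0.074170 + 0.902788 = 0.976958.
θ_z = arccos(0.976958) = 12.3°.

θ_z = 12.3°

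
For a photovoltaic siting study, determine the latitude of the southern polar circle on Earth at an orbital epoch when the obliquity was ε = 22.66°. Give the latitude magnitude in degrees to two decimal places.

67.34°

The polar circle is the lowest latitude that experiences at least one full rotation of continuous darkness at the northern-summer solstice; it lies at |ϕ| = 90° − ε = 90° − 22.66° = 67.34°.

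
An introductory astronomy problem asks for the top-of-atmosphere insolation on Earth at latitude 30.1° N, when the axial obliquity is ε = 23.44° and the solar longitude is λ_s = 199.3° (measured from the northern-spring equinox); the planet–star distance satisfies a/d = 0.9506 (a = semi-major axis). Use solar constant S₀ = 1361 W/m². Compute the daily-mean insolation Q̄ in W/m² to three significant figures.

Q̄ ≈ 296 W/m²

Solar declination: sin δ = sin ε · sin λ_s = sin 23.44° × sin 199.3° = -0.13147, so δ = -7.555°.
cos H₀ = −tan(+30.1°) tan(-7.555°) = 0.0769, H₀ = 1.4938 rad.
Bracket: H₀ sin φ sin δ + cos φ cos δ sin H₀ = 1.4938×0.50151×-0.13147 + 0.86515×0.99132×0.99704 = -0.098491 + 0.855102 = 0.756611.
Inverse-square distance factor (a/d)² = 0.9506² = 0.903640.
Q̄ = (S₀/π) × 0.903640 × [bracket] = (1361/π) × 0.903640 × 0.756611 = 296.2 W/m².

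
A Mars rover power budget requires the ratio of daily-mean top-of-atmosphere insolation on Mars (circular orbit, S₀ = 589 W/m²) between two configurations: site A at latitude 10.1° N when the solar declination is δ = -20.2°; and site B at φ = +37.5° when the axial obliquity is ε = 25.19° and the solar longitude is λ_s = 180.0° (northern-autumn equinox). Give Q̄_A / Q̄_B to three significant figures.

— Configuration A (φ=+10.1°):
cos H₀ = −tan(+10.1°) tan(-20.200°) = 0.0655, H₀ = 1.5052 rad.
Bracket: H₀ sin φ sin δ + cos φ cos δ sin H₀ = 1.5052×0.17537×-0.34530 + 0.98450×0.93849×0.99785 = -0.091148 + 0.921957 = 0.830809.
Q̄ = (S₀/π) × [bracket] = (589/π) × 0.830809 = 155.76 W/m².
— Configuration B (φ=+37.5°):
Solar declination: sin δ = sin ε · sin λ_s = sin 25.19° × sin 180.0° = 0.00000, so δ = +0.000°.
cos H₀ = −tan(+37.5°) tan(+0.000°) = -0.0000, H₀ = 1.5708 rad.
Bracket: H₀ sin φ sin δ + cos φ cos δ sin H₀ = 1.5708×0.60876×0.00000 + 0.79335×1.00000×1.00000 = 0.000000 + 0.793350 = 0.793350.
Q̄ = (S₀/π) × [bracket] = (589/π) × 0.793350 = 148.74 W/m².
Ratio Q̄_A / Q̄_B = 155.76 / 148.74 = 1.047.

Q̄_A / Q̄_B ≈ 1.05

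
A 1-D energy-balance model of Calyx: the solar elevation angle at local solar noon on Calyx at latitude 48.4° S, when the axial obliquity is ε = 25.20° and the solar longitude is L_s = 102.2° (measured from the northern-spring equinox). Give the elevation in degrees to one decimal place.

Solar declination: sin δ = sin ε · sin L_s = sin 25.20° × sin 102.2° = 0.41616, so δ = +24.593°.
At local noon the hour angle is zero, so the zenith angle equals |ϕ − δ| = |-48.4° − (+24.593°)| = 72.993°.
Elevation = 90° − 72.993° = 17.0°.

17.0°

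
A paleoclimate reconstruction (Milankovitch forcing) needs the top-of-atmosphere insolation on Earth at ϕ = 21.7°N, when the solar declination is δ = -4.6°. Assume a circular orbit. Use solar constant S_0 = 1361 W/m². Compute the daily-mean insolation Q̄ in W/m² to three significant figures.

Q̄ ≈ 381 W/m²

cos h₀ = −tan(+21.7°) tan(-4.600°) = 0.0320, h₀ = 1.5388 rad.
Bracket: h₀ sin ϕ sin δ + cos ϕ cos δ sin h₀ = 1.5388×0.36975×-0.08020 + 0.92913×0.99678×0.99949 = -0.045631 + 0.925666 = 0.880035.
Q̄ = (S_0/π) × [bracket] = (1361/π) × 0.880035 = 381.2 W/m².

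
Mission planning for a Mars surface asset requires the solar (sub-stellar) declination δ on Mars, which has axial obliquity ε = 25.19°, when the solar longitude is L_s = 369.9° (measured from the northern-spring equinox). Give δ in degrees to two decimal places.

δ = +4.20°

sin δ = sin ε · sin L_s = sin 25.19° × sin 369.9° = 0.073177.
δ = arcsin(0.073177) = +4.20°.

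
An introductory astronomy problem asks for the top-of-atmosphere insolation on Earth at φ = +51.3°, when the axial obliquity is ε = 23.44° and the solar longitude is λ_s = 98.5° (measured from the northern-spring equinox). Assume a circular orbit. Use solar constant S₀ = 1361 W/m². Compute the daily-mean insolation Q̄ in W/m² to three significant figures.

Q̄ ≈ 494 W/m²

Solar declination: sin δ = sin ε · sin λ_s = sin 23.44° × sin 98.5° = 0.39342, so δ = +23.167°.
cos H₀ = −tan(+51.3°) tan(+23.167°) = -0.5341, H₀ = 2.1343 rad.
Bracket: H₀ sin φ sin δ + cos φ cos δ sin H₀ = 2.1343×0.78043×0.39342 + 0.62524×0.91936×0.84540 = 0.655309 + 0.485953 = 1.141262.
Q̄ = (S₀/π) × [bracket] = (1361/π) × 1.141262 = 494.4 W/m².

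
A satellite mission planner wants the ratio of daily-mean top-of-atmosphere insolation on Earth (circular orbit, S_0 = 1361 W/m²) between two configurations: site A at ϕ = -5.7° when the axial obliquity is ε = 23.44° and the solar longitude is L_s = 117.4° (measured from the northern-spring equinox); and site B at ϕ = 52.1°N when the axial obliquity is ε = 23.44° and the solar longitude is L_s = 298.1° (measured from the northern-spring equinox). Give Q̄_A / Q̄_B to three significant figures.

— Configuration A (ϕ=-5.7°):
Solar declination: sin δ = sin ε · sin L_s = sin 23.44° × sin 117.4° = 0.35316, so δ = +20.681°.
cos h₀ = −tan(-5.7°) tan(+20.681°) = 0.0377, h₀ = 1.5331 rad.
Bracket: h₀ sin ϕ sin δ + cos ϕ cos δ sin h₀ = 1.5331×-0.09932×0.35316 + 0.99506×0.93556×0.99929 = -0.053775 + 0.930277 = 0.876502.
Q̄ = (S_0/π) × [bracket] = (1361/π) × 0.876502 = 379.72 W/m².
— Configuration B (ϕ=+52.1°):
Solar declination: sin δ = sin ε · sin L_s = sin 23.44° × sin 298.1° = -0.35090, so δ = -20.542°.
cos h₀ = −tan(+52.1°) tan(-20.542°) = 0.4814, h₀ = 1.0686 rad.
Bracket: h₀ sin ϕ sin δ + cos ϕ cos δ sin h₀ = 1.0686×0.78908×-0.35090 + 0.61429×0.93641×0.87652 = -0.295883 + 0.504198 = 0.208315.
Q̄ = (S_0/π) × [bracket] = (1361/π) × 0.208315 = 90.246 W/m².
Ratio Q̄_A / Q̄_B = 379.72 / 90.246 = 4.208.

Q̄_A / Q̄_B ≈ 4.21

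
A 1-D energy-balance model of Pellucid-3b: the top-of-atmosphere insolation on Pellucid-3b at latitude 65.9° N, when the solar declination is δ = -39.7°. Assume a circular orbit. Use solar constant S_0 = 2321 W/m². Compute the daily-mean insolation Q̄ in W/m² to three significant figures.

cos h₀ = −tan(+65.9°) tan(-39.700°) = 1.8560 ≥ 1 ⇒ polar night, h₀ = 0 and Q̄ = 0.

Q̄ ≈ 0.00 W/m²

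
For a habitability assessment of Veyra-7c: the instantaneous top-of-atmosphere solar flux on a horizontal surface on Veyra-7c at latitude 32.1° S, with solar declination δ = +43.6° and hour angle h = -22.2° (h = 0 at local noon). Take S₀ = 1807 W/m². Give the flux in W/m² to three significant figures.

cos θ_z = sin φ sin δ + cos φ cos δ cos h = -0.366463 + 0.567986 = 0.201523.
Flux = S₀ · cos θ_z = 1807 × 0.201523 = 364.2 W/m².

364 W/m²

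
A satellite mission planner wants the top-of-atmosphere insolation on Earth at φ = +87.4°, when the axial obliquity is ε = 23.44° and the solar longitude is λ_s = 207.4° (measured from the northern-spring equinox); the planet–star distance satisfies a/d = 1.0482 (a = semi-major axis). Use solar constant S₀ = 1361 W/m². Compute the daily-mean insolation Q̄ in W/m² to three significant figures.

Q̄ ≈ 0.00 W/m²

Solar declination: sin δ = sin ε · sin λ_s = sin 23.44° × sin 207.4° = -0.18306, so δ = -10.548°.
cos H₀ = −tan(+87.4°) tan(-10.548°) = 4.1006 ≥ 1 ⇒ polar night, H₀ = 0 and Q̄ = 0.
Inverse-square distance factor (a/d)² = 1.0482² = 1.098723.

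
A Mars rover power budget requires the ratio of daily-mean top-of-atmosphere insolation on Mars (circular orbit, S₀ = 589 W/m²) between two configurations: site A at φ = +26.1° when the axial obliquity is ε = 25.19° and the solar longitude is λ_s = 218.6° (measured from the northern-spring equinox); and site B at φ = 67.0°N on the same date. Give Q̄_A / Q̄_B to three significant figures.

Q̄_A / Q̄_B ≈ 9.17

— Configuration A (φ=+26.1°):
Solar declination: sin δ = sin ε · sin λ_s = sin 25.19° × sin 218.6° = -0.26554, so δ = -15.399°.
cos H₀ = −tan(+26.1°) tan(-15.399°) = 0.1349, H₀ = 1.4355 rad.
Bracket: H₀ sin φ sin δ + cos φ cos δ sin H₀ = 1.4355×0.43994×-0.26554 + 0.89803×0.96410×0.99086 = -0.167698 + 0.857877 = 0.690179.
Q̄ = (S₀/π) × [bracket] = (589/π) × 0.690179 = 129.40 W/m².
— Configuration B (φ=+67.0°):
cos H₀ = −tan(+67.0°) tan(-15.399°) = 0.6489, H₀ = 0.8647 rad.
Bracket: H₀ sin φ sin δ + cos φ cos δ sin H₀ = 0.8647×0.92050×-0.26554 + 0.39073×0.96410×0.76091 = -0.211358 + 0.286637 = 0.075279.
Q̄ = (S₀/π) × [bracket] = (589/π) × 0.075279 = 14.114 W/m².
Ratio Q̄_A / Q̄_B = 129.40 / 14.114 = 9.168.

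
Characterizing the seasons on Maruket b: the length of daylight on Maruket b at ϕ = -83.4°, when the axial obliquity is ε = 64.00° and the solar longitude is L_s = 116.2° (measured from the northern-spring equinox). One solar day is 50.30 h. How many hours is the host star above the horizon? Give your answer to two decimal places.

Solar declination: sin δ = sin ε · sin L_s = sin 64.00° × sin 116.2° = 0.80645, so δ = +53.751°.
cos h₀ = −tan ϕ · tan δ = 11.7875 ≥ 1, so the host star never rises (polar night) and h₀ = 0.
Daylight = 2h₀/(2π) × 50.30 h = (0.0000/π) × 50.30 = 0.00 h.

0.00 h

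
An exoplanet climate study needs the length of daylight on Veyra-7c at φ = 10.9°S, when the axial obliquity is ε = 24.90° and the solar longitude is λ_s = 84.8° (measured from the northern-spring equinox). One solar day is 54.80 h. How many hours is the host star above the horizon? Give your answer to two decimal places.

25.85 h

Solar declination: sin δ = sin ε · sin λ_s = sin 24.90° × sin 84.8° = 0.41930, so δ = +24.791°.
cos H₀ = −tan φ · tan δ = −tan(-10.9°) × tan(+24.791°) = 0.0889, so H₀ = 1.4817 rad = 84.90°.
Daylight = 2H₀/(2π) × 54.80 h = (1.4817/π) × 54.80 = 25.85 h.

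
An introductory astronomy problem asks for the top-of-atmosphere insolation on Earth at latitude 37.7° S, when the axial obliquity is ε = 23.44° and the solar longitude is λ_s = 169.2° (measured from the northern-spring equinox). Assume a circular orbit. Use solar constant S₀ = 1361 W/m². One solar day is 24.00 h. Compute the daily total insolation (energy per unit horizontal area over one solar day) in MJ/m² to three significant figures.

26.9 MJ/m²

Solar declination: sin δ = sin ε · sin λ_s = sin 23.44° × sin 169.2° = 0.07454, so δ = +4.275°.
cos H₀ = −tan(-37.7°) tan(+4.275°) = 0.0578, H₀ = 1.5130 rad.
Bracket: H₀ sin φ sin δ + cos φ cos δ sin H₀ = 1.5130×-0.61153×0.07454 + 0.79122×0.99722×0.99833 = -0.068968 + 0.787703 = 0.718735.
Q̄ = (S₀/π) × [bracket] = (1361/π) × 0.718735 = 311.37 W/m².
Daily total = Q̄ × 24.00 h × 3600 s/h = 311.37 × 24.00 × 3600 / 10⁶ = 26.90 MJ/m².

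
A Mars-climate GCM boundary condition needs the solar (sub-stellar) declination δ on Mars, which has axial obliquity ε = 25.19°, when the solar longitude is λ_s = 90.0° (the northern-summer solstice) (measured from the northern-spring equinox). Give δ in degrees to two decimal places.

δ = +25.19°

sin δ = sin ε · sin λ_s = sin 25.19° × sin 90.0° = 0.425621.
δ = arcsin(0.425621) = +25.19°.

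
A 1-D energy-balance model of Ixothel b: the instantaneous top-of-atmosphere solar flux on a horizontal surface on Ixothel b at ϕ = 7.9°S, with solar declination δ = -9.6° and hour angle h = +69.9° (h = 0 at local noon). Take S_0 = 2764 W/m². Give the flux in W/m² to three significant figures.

cos θ_z = sin ϕ sin δ + cos ϕ cos δ cos h = 0.022921 + 0.335631 = 0.358552.
Flux = S_0 · cos θ_z = 2764 × 0.358552 = 991.0 W/m².

991 W/m²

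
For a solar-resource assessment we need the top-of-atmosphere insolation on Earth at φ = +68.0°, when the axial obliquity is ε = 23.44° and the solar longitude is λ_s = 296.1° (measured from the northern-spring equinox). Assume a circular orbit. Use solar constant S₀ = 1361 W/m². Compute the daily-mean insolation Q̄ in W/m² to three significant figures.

Q̄ ≈ 1.77 W/m²

Solar declination: sin δ = sin ε · sin λ_s = sin 23.44° × sin 296.1° = -0.35723, so δ = -20.930°.
cos H₀ = −tan(+68.0°) tan(-20.930°) = 0.9466, H₀ = 0.3282 rad.
Bracket: H₀ sin φ sin δ + cos φ cos δ sin H₀ = 0.3282×0.92718×-0.35723 + 0.37461×0.93402×0.32234 = -0.108705 + 0.112785 = 0.004080.
Q̄ = (S₀/π) × [bracket] = (1361/π) × 0.004080 = 1.768 W/m².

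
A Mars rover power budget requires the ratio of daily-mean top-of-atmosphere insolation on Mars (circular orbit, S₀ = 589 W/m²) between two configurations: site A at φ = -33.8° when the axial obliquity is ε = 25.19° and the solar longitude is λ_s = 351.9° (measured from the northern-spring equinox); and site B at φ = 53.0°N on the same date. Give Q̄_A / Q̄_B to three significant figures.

Q̄_A / Q̄_B ≈ 1.67

— Configuration A (φ=-33.8°):
Solar declination: sin δ = sin ε · sin λ_s = sin 25.19° × sin 351.9° = -0.05997, so δ = -3.438°.
cos H₀ = −tan(-33.8°) tan(-3.438°) = -0.0402, H₀ = 1.6110 rad.
Bracket: H₀ sin φ sin δ + cos φ cos δ sin H₀ = 1.6110×-0.55630×-0.05997 + 0.83098×0.99820×0.99919 = 0.053745 + 0.828812 = 0.882557.
Q̄ = (S₀/π) × [bracket] = (589/π) × 0.882557 = 165.47 W/m².
— Configuration B (φ=+53.0°):
cos H₀ = −tan(+53.0°) tan(-3.438°) = 0.0797, H₀ = 1.4910 rad.
Bracket: H₀ sin φ sin δ + cos φ cos δ sin H₀ = 1.4910×0.79864×-0.05997 + 0.60182×0.99820×0.99682 = -0.071411 + 0.598826 = 0.527415.
Q̄ = (S₀/π) × [bracket] = (589/π) × 0.527415 = 98.882 W/m².
Ratio Q̄_A / Q̄_B = 165.47 / 98.882 = 1.673.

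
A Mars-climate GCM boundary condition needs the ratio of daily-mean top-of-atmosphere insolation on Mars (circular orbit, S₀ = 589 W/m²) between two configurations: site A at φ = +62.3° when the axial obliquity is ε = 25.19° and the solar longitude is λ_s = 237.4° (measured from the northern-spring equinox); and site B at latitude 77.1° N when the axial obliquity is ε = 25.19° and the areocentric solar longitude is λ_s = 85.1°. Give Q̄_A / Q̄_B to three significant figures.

Q̄_A / Q̄_B ≈ 0.0444

— Configuration A (φ=+62.3°):
Solar declination: sin δ = sin ε · sin λ_s = sin 25.19° × sin 237.4° = -0.35857, so δ = -21.012°.
cos H₀ = −tan(+62.3°) tan(-21.012°) = 0.7316, H₀ = 0.7501 rad.
Bracket: H₀ sin φ sin δ + cos φ cos δ sin H₀ = 0.7501×0.88539×-0.35857 + 0.46484×0.93350×0.68172 = -0.238137 + 0.295817 = 0.057680.
Q̄ = (S₀/π) × [bracket] = (589/π) × 0.057680 = 10.814 W/m².
— Configuration B (φ=+77.1°):
sin δ = sin 25.19° × sin 85.1° = 0.42407, so δ = +25.092°.
cos H₀ = −tan(+77.1°) tan(+25.092°) = -2.0445 ≤ −1 ⇒ polar day, H₀ = π.
Bracket: H₀ sin φ sin δ + cos φ cos δ sin H₀ = 3.1416×0.97476×0.42407 + 0.22325×0.90563×0.00000 = 1.298632 + 0.000000 = 1.298632.
Q̄ = (S₀/π) × [bracket] = (589/π) × 1.298632 = 243.47 W/m².
Ratio Q̄_A / Q̄_B = 10.814 / 243.47 = 0.04442.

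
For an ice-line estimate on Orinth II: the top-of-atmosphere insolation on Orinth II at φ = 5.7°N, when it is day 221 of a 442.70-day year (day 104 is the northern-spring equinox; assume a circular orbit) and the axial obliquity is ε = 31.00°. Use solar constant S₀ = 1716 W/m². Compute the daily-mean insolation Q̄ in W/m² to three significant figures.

Q̄ ≈ 511 W/m²

Solar longitude: λ_s = 360° × (221 − 104)/442.70 = 95.143°.
sin δ = sin 31.00° × sin 95.143° = 0.51296, so δ = +30.861°.
cos H₀ = −tan(+5.7°) tan(+30.861°) = -0.0596, H₀ = 1.6305 rad.
Bracket: H₀ sin φ sin δ + cos φ cos δ sin H₀ = 1.6305×0.09932×0.51296 + 0.99506×0.85841×0.99822 = 0.083069 + 0.852649 = 0.935718.
Q̄ = (S₀/π) × [bracket] = (1716/π) × 0.935718 = 511.1 W/m².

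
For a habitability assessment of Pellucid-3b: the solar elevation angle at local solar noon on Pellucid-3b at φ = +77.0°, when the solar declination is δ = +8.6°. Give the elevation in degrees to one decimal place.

21.6°

At local noon the hour angle is zero, so the zenith angle equals |φ − δ| = |+77.0° − (+8.600°)| = 68.400°.
Elevation = 90° − 68.400° = 21.6°.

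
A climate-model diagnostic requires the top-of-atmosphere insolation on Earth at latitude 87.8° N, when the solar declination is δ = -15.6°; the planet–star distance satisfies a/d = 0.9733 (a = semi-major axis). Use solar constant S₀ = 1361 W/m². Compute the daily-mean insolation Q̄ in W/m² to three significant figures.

cos H₀ = −tan(+87.8°) tan(-15.600°) = 7.2679 ≥ 1 ⇒ polar night, H₀ = 0 and Q̄ = 0.
Inverse-square distance factor (a/d)² = 0.9733² = 0.947313.

Q̄ ≈ 0.00 W/m²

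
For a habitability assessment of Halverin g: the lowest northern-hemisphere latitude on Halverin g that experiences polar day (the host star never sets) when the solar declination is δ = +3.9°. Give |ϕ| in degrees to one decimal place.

|ϕ| = 86.1°

Polar day requires cos h₀ = −tan ϕ tan δ ≤ −1, i.e. tan ϕ tan δ ≥ 1.
The boundary is |tan ϕ| · |tan δ| = 1, so |ϕ| = 90° − |δ| = 90° − 3.9° = 86.1° in the northern hemisphere.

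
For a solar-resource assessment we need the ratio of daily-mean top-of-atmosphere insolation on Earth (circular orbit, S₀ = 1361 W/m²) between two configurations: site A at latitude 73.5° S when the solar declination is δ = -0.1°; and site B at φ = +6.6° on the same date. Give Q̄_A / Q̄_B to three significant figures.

Q̄_A / Q̄_B ≈ 0.289

— Configuration A (φ=-73.5°):
cos H₀ = −tan(-73.5°) tan(-0.100°) = -0.0059, H₀ = 1.5767 rad.
Bracket: H₀ sin φ sin δ + cos φ cos δ sin H₀ = 1.5767×-0.95882×-0.00175 + 0.28402×1.00000×0.99998 = 0.002646 + 0.284014 = 0.286660.
Q̄ = (S₀/π) × [bracket] = (1361/π) × 0.286660 = 124.19 W/m².
— Configuration B (φ=+6.6°):
cos H₀ = −tan(+6.6°) tan(-0.100°) = 0.0002, H₀ = 1.5706 rad.
Bracket: H₀ sin φ sin δ + cos φ cos δ sin H₀ = 1.5706×0.11494×-0.00175 + 0.99337×1.00000×1.00000 = -0.000316 + 0.993370 = 0.993054.
Q̄ = (S₀/π) × [bracket] = (1361/π) × 0.993054 = 430.21 W/m².
Ratio Q̄_A / Q̄_B = 124.19 / 430.21 = 0.2887.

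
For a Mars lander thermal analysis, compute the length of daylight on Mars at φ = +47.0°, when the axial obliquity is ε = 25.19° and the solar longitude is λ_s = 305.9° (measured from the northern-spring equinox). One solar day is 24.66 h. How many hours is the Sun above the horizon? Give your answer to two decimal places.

9.15 h

Solar declination: sin δ = sin ε · sin λ_s = sin 25.19° × sin 305.9° = -0.34477, so δ = -20.168°.
cos H₀ = −tan φ · tan δ = −tan(+47.0°) × tan(-20.168°) = 0.3939, so H₀ = 1.1660 rad = 66.80°.
Daylight = 2H₀/(2π) × 24.66 h = (1.1660/π) × 24.66 = 9.15 h.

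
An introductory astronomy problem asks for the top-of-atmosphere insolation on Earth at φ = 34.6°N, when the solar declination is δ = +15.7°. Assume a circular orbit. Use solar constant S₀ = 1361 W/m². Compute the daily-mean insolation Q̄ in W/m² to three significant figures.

cos H₀ = −tan(+34.6°) tan(+15.700°) = -0.1939, H₀ = 1.7659 rad.
Bracket: H₀ sin φ sin δ + cos φ cos δ sin H₀ = 1.7659×0.56784×0.27060 + 0.82314×0.96269×0.98102 = 0.271344 + 0.777388 = 1.048732.
Q̄ = (S₀/π) × [bracket] = (1361/π) × 1.048732 = 454.3 W/m².

Q̄ ≈ 454 W/m²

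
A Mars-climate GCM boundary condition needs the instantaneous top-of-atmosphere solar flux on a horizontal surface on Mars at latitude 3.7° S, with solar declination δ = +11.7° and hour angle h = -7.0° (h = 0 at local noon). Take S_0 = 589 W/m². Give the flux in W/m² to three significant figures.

564 W/m²

cos θ_z = sin ϕ sin δ + cos ϕ cos δ cos h = -0.013086 + 0.969898 = 0.956812.
Flux = S_0 · cos θ_z = 589 × 0.956812 = 563.6 W/m².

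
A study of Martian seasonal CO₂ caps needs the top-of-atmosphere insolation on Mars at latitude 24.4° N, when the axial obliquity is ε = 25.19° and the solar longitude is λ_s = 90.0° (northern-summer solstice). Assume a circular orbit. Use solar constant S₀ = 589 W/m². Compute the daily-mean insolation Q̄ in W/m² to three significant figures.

Q̄ ≈ 210 W/m²

Solar declination: sin δ = sin ε · sin λ_s = sin 25.19° × sin 90.0° = 0.42562, so δ = +25.190°.
cos H₀ = −tan(+24.4°) tan(+25.190°) = -0.2134, H₀ = 1.7858 rad.
Bracket: H₀ sin φ sin δ + cos φ cos δ sin H₀ = 1.7858×0.41310×0.42562 + 0.91068×0.90490×0.97697 = 0.313986 + 0.805096 = 1.119082.
Q̄ = (S₀/π) × [bracket] = (589/π) × 1.119082 = 209.8 W/m².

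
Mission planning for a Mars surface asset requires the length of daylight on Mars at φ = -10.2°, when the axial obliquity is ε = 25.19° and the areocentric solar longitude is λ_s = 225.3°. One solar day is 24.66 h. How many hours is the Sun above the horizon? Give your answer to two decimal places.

sin δ = sin 25.19° × sin 225.3° = -0.30253, so δ = -17.610°.
cos H₀ = −tan φ · tan δ = −tan(-10.2°) × tan(-17.610°) = -0.0571, so H₀ = 1.6279 rad = 93.27°.
Daylight = 2H₀/(2π) × 24.66 h = (1.6279/π) × 24.66 = 12.78 h.

12.78 h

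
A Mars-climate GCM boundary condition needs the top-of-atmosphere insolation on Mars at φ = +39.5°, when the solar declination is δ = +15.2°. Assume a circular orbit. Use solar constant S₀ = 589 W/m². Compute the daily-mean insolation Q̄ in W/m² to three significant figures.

cos H₀ = −tan(+39.5°) tan(+15.200°) = -0.2240, H₀ = 1.7967 rad.
Bracket: H₀ sin φ sin δ + cos φ cos δ sin H₀ = 1.7967×0.63608×0.26219 + 0.77162×0.96502×0.97460 = 0.299643 + 0.725715 = 1.025358.
Q̄ = (S₀/π) × [bracket] = (589/π) × 1.025358 = 192.2 W/m².

Q̄ ≈ 192 W/m²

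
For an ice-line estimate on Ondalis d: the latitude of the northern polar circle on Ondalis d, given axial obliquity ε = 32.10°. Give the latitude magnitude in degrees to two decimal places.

57.90°

The polar circle is the lowest latitude that experiences at least one full rotation of continuous daylight at the northern-summer solstice; it lies at |ϕ| = 90° − ε = 90° − 32.10° = 57.90°.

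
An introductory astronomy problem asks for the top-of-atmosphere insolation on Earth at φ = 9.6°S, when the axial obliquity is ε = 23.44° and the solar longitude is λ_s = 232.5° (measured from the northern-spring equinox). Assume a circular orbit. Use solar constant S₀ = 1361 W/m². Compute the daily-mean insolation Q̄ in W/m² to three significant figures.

Q̄ ≈ 442 W/m²

Solar declination: sin δ = sin ε · sin λ_s = sin 23.44° × sin 232.5° = -0.31559, so δ = -18.396°.
cos H₀ = −tan(-9.6°) tan(-18.396°) = -0.0563, H₀ = 1.6271 rad.
Bracket: H₀ sin φ sin δ + cos φ cos δ sin H₀ = 1.6271×-0.16677×-0.31559 + 0.98600×0.94890×0.99842 = 0.085636 + 0.934137 = 1.019773.
Q̄ = (S₀/π) × [bracket] = (1361/π) × 1.019773 = 441.8 W/m².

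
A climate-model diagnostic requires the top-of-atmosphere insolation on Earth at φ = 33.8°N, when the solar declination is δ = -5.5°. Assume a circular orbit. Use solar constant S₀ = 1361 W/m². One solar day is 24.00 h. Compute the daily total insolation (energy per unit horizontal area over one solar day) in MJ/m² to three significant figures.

cos H₀ = −tan(+33.8°) tan(-5.500°) = 0.0645, H₀ = 1.5063 rad.
Bracket: H₀ sin φ sin δ + cos φ cos δ sin H₀ = 1.5063×0.55630×-0.09585 + 0.83098×0.99540×0.99792 = -0.080318 + 0.825437 = 0.745119.
Q̄ = (S₀/π) × [bracket] = (1361/π) × 0.745119 = 322.80 W/m².
Daily total = Q̄ × 24.00 h × 3600 s/h = 322.80 × 24.00 × 3600 / 10⁶ = 27.89 MJ/m².

27.9 MJ/m²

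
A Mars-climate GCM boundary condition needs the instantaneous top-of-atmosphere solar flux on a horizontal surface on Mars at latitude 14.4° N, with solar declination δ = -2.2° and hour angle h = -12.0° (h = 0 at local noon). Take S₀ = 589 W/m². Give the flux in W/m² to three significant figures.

cos θ_z = sin φ sin δ + cos φ cos δ cos h = -0.009547 + 0.946719 = 0.937172.
Flux = S₀ · cos θ_z = 589 × 0.937172 = 552.0 W/m².

552 W/m²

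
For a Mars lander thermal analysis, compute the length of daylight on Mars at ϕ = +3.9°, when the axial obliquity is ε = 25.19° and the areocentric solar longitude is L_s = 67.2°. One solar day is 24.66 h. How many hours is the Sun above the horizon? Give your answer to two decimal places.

sin δ = sin 25.19° × sin 67.2° = 0.39236, so δ = +23.102°.
cos h₀ = −tan ϕ · tan δ = −tan(+3.9°) × tan(+23.102°) = -0.0291, so h₀ = 1.5999 rad = 91.67°.
Daylight = 2h₀/(2π) × 24.66 h = (1.5999/π) × 24.66 = 12.56 h.

12.56 h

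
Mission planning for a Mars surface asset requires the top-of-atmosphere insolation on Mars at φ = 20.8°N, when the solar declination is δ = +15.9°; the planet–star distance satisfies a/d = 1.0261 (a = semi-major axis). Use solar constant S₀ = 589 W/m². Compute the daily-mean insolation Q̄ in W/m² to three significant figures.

Q̄ ≈ 209 W/m²

cos H₀ = −tan(+20.8°) tan(+15.900°) = -0.1082, H₀ = 1.6792 rad.
Bracket: H₀ sin φ sin δ + cos φ cos δ sin H₀ = 1.6792×0.35511×0.27396 + 0.93483×0.96174×0.99413 = 0.163363 + 0.893786 = 1.057149.
Inverse-square distance factor (a/d)² = 1.0261² = 1.052881.
Q̄ = (S₀/π) × 1.052881 × [bracket] = (589/π) × 1.052881 × 1.057149 = 208.7 W/m².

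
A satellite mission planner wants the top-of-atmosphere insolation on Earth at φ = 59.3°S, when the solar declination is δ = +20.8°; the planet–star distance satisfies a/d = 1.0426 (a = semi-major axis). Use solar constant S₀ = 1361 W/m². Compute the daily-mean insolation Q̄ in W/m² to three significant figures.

Q̄ ≈ 46.7 W/m²

cos H₀ = −tan(-59.3°) tan(+20.800°) = 0.6398, H₀ = 0.8766 rad.
Bracket: H₀ sin φ sin δ + cos φ cos δ sin H₀ = 0.8766×-0.85985×0.35511 + 0.51054×0.93483×0.76857 = -0.267662 + 0.366814 = 0.099152.
Inverse-square distance factor (a/d)² = 1.0426² = 1.087015.
Q̄ = (S₀/π) × 1.087015 × [bracket] = (1361/π) × 1.087015 × 0.099152 = 46.69 W/m².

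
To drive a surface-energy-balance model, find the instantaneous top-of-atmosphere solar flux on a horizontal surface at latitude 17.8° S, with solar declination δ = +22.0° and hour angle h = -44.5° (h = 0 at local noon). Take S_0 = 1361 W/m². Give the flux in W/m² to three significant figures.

cos θ_z = sin ϕ sin δ + cos ϕ cos δ cos h = -0.114515 + 0.629657 = 0.515142.
Flux = S_0 · cos θ_z = 1361 × 0.515142 = 701.1 W/m².

701 W/m²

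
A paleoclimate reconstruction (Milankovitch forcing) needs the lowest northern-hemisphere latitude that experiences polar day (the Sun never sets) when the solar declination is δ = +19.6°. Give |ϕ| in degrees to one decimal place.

|ϕ| = 70.4°

Polar day requires cos h₀ = −tan ϕ tan δ ≤ −1, i.e. tan ϕ tan δ ≥ 1.
The boundary is |tan ϕ| · |tan δ| = 1, so |ϕ| = 90° − |δ| = 90° − 19.6° = 70.4° in the northern hemisphere.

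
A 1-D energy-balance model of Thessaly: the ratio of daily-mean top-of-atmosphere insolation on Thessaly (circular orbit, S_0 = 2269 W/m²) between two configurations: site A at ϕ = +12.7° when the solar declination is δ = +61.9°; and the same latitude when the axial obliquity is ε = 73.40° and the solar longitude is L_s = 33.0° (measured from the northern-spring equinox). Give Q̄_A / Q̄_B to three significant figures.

Q̄_A / Q̄_B ≈ 0.790

— Configuration A (ϕ=+12.7°):
cos h₀ = −tan(+12.7°) tan(+61.900°) = -0.4221, h₀ = 2.0065 rad.
Bracket: h₀ sin ϕ sin δ + cos ϕ cos δ sin h₀ = 2.0065×0.21985×0.88213 + 0.97553×0.47101×0.90657 = 0.389133 + 0.416555 = 0.805688.
Q̄ = (S_0/π) × [bracket] = (2269/π) × 0.805688 = 581.90 W/m².
— Configuration B (ϕ=+12.7°):
Solar declination: sin δ = sin ε · sin L_s = sin 73.40° × sin 33.0° = 0.52194, so δ = +31.462°.
cos h₀ = −tan(+12.7°) tan(+31.462°) = -0.1379, h₀ = 1.7091 rad.
Bracket: h₀ sin ϕ sin δ + cos ϕ cos δ sin h₀ = 1.7091×0.21985×0.52194 + 0.97553×0.85298×0.99045 = 0.196117 + 0.824161 = 1.020278.
Q̄ = (S_0/π) × [bracket] = (2269/π) × 1.020278 = 736.89 W/m².
Ratio Q̄_A / Q̄_B = 581.90 / 736.89 = 0.7897.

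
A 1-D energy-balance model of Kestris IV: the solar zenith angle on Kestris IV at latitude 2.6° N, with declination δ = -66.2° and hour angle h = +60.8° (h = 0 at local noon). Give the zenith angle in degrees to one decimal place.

cos θ_z = sin φ sin δ + cos φ cos δ cos h = -0.041505 + 0.196671 = 0.155166.
θ_z = arccos(0.155166) = 81.1°.

θ_z = 81.1°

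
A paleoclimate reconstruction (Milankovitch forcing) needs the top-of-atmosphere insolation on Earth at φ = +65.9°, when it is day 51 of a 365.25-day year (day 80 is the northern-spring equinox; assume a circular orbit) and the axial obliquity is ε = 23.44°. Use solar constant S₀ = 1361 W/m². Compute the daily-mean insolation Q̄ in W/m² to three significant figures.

Solar longitude: λ_s = 360° × (51 − 80)/365.25 = -28.583°, i.e. -28.583° + 360° = 331.417°.
sin δ = sin 23.44° × sin 331.417° = -0.19032, so δ = -10.971°.
cos H₀ = −tan(+65.9°) tan(-10.971°) = 0.4334, H₀ = 1.1226 rad.
Bracket: H₀ sin φ sin δ + cos φ cos δ sin H₀ = 1.1226×0.91283×-0.19032 + 0.40833×0.98172×0.90121 = -0.195029 + 0.361264 = 0.166235.
Q̄ = (S₀/π) × [bracket] = (1361/π) × 0.166235 = 72.02 W/m².

Q̄ ≈ 72.0 W/m²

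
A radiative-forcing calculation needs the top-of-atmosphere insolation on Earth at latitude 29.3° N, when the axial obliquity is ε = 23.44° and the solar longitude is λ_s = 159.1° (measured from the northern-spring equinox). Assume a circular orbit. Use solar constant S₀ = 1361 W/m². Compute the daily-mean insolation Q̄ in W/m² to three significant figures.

Q̄ ≈ 422 W/m²

Solar declination: sin δ = sin ε · sin λ_s = sin 23.44° × sin 159.1° = 0.14191, so δ = +8.158°.
cos H₀ = −tan(+29.3°) tan(+8.158°) = -0.0804, H₀ = 1.6513 rad.
Bracket: H₀ sin φ sin δ + cos φ cos δ sin H₀ = 1.6513×0.48938×0.14191 + 0.87207×0.98988×0.99676 = 0.114679 + 0.860448 = 0.975127.
Q̄ = (S₀/π) × [bracket] = (1361/π) × 0.975127 = 422.4 W/m².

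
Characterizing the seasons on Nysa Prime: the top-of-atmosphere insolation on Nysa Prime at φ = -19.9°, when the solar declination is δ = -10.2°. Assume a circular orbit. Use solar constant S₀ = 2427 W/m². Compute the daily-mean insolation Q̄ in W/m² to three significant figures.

cos H₀ = −tan(-19.9°) tan(-10.200°) = -0.0651, H₀ = 1.6360 rad.
Bracket: H₀ sin φ sin δ + cos φ cos δ sin H₀ = 1.6360×-0.34038×-0.17708 + 0.94029×0.98420×0.99788 = 0.098609 + 0.923471 = 1.022080.
Q̄ = (S₀/π) × [bracket] = (2427/π) × 1.022080 = 789.6 W/m².

Q̄ ≈ 790 W/m²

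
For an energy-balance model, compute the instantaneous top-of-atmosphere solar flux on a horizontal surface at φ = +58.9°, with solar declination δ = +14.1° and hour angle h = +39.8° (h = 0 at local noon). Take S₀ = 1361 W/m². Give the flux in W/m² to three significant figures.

cos θ_z = sin φ sin δ + cos φ cos δ cos h = 0.208600 + 0.384888 = 0.593488.
Flux = S₀ · cos θ_z = 1361 × 0.593488 = 807.7 W/m².

808 W/m²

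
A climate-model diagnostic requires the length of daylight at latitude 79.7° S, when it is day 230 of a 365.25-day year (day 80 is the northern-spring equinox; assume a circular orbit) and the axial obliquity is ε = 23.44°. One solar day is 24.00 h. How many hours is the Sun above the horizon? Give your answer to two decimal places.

Solar longitude: λ_s = 360° × (230 − 80)/365.25 = 147.844°.
sin δ = sin 23.44° × sin 147.844° = 0.21171, so δ = +12.223°.
cos H₀ = −tan φ · tan δ = 1.1920 ≥ 1, so the Sun never rises (polar night) and H₀ = 0.
Daylight = 2H₀/(2π) × 24.00 h = (0.0000/π) × 24.00 = 0.00 h.

0.00 h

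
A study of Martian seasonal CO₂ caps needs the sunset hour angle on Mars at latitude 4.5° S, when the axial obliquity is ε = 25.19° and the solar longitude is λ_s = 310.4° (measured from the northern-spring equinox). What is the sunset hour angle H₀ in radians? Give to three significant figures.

Solar declination: sin δ = sin ε · sin λ_s = sin 25.19° × sin 310.4° = -0.32413, so δ = -18.913°.
cos H₀ = −tan φ · tan δ = −tan(-4.5°) × tan(-18.913°) = -0.0270, so H₀ = 1.5978 rad = 91.55°.

H₀ = 1.60 rad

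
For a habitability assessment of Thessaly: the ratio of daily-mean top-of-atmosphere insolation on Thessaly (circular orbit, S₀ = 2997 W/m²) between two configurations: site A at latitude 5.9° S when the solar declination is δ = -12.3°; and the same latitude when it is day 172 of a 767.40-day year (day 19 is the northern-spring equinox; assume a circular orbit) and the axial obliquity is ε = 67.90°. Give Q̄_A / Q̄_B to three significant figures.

— Configuration A (φ=-5.9°):
cos H₀ = −tan(-5.9°) tan(-12.300°) = -0.0225, H₀ = 1.5933 rad.
Bracket: H₀ sin φ sin δ + cos φ cos δ sin H₀ = 1.5933×-0.10279×-0.21303 + 0.99470×0.97705×0.99975 = 0.034889 + 0.971629 = 1.006518.
Q̄ = (S₀/π) × [bracket] = (2997/π) × 1.006518 = 960.19 W/m².
— Configuration B (φ=-5.9°):
Solar longitude: λ_s = 360° × (172 − 19)/767.40 = 71.775°.
sin δ = sin 67.90° × sin 71.775° = 0.88005, so δ = +61.648°.
cos H₀ = −tan(-5.9°) tan(+61.648°) = 0.1915, H₀ = 1.3781 rad.
Bracket: H₀ sin φ sin δ + cos φ cos δ sin H₀ = 1.3781×-0.10279×0.88005 + 0.99470×0.47488×0.98149 = -0.124663 + 0.463620 = 0.338957.
Q̄ = (S₀/π) × [bracket] = (2997/π) × 0.338957 = 323.36 W/m².
Ratio Q̄_A / Q̄_B = 960.19 / 323.36 = 2.969.

Q̄_A / Q̄_B ≈ 2.97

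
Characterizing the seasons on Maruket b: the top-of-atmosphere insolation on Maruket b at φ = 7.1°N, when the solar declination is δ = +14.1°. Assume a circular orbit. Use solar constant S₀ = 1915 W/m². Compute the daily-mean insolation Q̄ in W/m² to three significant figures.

cos H₀ = −tan(+7.1°) tan(+14.100°) = -0.0313, H₀ = 1.6021 rad.
Bracket: H₀ sin φ sin δ + cos φ cos δ sin H₀ = 1.6021×0.12360×0.24362 + 0.99233×0.96987×0.99951 = 0.048242 + 0.961960 = 1.010202.
Q̄ = (S₀/π) × [bracket] = (1915/π) × 1.010202 = 615.8 W/m².

Q̄ ≈ 616 W/m²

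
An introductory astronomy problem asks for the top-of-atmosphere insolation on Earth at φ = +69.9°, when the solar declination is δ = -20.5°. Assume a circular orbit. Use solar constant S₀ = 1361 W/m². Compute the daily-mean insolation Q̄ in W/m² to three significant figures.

Q̄ ≈ 0.00 W/m²

cos H₀ = −tan(+69.9°) tan(-20.500°) = 1.0217 ≥ 1 ⇒ polar night, H₀ = 0 and Q̄ = 0.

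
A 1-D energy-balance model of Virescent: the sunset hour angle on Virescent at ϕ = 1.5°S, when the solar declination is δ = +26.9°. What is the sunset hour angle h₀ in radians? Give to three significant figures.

cos h₀ = −tan ϕ · tan δ = −tan(-1.5°) × tan(+26.900°) = 0.0133, so h₀ = 1.5575 rad = 89.24°.

h₀ = 1.56 rad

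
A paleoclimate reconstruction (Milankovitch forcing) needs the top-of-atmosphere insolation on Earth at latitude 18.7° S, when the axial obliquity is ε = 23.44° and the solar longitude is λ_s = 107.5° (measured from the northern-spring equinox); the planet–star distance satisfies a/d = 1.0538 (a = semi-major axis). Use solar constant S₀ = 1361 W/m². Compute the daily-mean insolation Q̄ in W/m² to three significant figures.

Q̄ ≈ 334 W/m²

Solar declination: sin δ = sin ε · sin λ_s = sin 23.44° × sin 107.5° = 0.37938, so δ = +22.295°.
cos H₀ = −tan(-18.7°) tan(+22.295°) = 0.1388, H₀ = 1.4316 rad.
Bracket: H₀ sin φ sin δ + cos φ cos δ sin H₀ = 1.4316×-0.32061×0.37938 + 0.94721×0.92524×0.99032 = -0.174130 + 0.867913 = 0.693783.
Inverse-square distance factor (a/d)² = 1.0538² = 1.110494.
Q̄ = (S₀/π) × 1.110494 × [bracket] = (1361/π) × 1.110494 × 0.693783 = 333.8 W/m².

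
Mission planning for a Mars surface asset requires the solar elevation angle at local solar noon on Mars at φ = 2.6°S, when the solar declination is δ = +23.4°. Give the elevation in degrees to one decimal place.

At local noon the hour angle is zero, so the zenith angle equals |φ − δ| = |-2.6° − (+23.400°)| = 26.000°.
Elevation = 90° − 26.000° = 64.0°.

64.0°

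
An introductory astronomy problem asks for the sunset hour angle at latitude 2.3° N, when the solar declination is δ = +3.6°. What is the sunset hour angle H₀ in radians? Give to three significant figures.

cos H₀ = −tan φ · tan δ = −tan(+2.3°) × tan(+3.600°) = -0.0025, so H₀ = 1.5733 rad = 90.14°.

H₀ = 1.57 rad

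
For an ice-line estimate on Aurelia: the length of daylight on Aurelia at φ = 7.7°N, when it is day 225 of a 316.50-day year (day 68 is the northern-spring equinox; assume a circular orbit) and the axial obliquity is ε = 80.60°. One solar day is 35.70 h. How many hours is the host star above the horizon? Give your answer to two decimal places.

Solar longitude: λ_s = 360° × (225 − 68)/316.50 = 178.578°.
sin δ = sin 80.60° × sin 178.578° = 0.02448, so δ = +1.403°.
cos H₀ = −tan φ · tan δ = −tan(+7.7°) × tan(+1.403°) = -0.0033, so H₀ = 1.5741 rad = 90.19°.
Daylight = 2H₀/(2π) × 35.70 h = (1.5741/π) × 35.70 = 17.89 h.

17.89 h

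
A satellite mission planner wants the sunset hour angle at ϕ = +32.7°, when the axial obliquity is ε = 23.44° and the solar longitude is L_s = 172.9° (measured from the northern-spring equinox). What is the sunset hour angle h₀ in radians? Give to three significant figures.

h₀ = 1.60 rad

Solar declination: sin δ = sin ε · sin L_s = sin 23.44° × sin 172.9° = 0.04917, so δ = +2.818°.
cos h₀ = −tan ϕ · tan δ = −tan(+32.7°) × tan(+2.818°) = -0.0316, so h₀ = 1.6024 rad = 91.81°.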